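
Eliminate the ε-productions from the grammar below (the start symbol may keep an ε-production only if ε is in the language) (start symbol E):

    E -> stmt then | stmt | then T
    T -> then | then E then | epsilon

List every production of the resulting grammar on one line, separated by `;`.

E -> stmt then | stmt | then T | then; T -> then | then E then

Nullable nonterminals: {T}.
ε ∉ L(G), so no ε-production is kept.
Add the nullable-subset variants: E → then T gives then T | then.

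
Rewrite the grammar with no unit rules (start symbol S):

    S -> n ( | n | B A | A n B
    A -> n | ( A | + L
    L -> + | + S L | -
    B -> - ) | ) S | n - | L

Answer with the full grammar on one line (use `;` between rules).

S -> n ( | n | B A | A n B; A -> n | ( A | + L; L -> + | + S L | -; B -> + | + S L | - | - ) | ) S | n -

Unit pairs: B ⇒* {L}.
For each unit pair (A, B), copy every non-unit production of B to A, then drop all unit productions.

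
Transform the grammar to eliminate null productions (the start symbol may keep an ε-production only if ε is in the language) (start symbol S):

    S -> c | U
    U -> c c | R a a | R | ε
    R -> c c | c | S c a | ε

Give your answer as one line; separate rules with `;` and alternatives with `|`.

S -> c | U | ε; U -> c c | R a a | a a | R; R -> c c | c | S c a | c a

Nullable set = {R, S, U}.
ε ∈ L(G) since S is nullable, so keep S → ε.
Expand every rule over subsets of its nullable positions: U → R a a gives R a a | a a. R → S c a gives S c a | c a.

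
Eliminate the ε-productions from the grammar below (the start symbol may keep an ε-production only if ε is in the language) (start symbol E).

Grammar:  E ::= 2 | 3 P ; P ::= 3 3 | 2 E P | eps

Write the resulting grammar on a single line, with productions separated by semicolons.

E ::= 2 | 3 P | 3; P ::= 3 3 | 2 E P | 2 E

Nullable nonterminals: {P}.
ε ∉ L(G), so no ε-production is kept.
Expand every rule over subsets of its nullable positions: E → 3 P gives 3 P | 3. P → 2 E P gives 2 E P | 2 E.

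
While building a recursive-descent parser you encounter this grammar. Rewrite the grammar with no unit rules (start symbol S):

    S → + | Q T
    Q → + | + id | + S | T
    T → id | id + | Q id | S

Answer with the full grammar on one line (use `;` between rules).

S → + | Q T; Q → + | Q T | + id | + S | id | id + | Q id; T → + | Q T | id | id + | Q id

Unit pairs: Q ⇒* {S, T}; T ⇒* {S}.
For each unit pair (A, B), copy every non-unit production of B to A, then drop all unit productions.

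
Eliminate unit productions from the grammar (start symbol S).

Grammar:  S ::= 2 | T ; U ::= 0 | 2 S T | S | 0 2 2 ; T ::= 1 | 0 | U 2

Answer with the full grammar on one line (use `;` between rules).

Unit pairs: S ⇒* {T}; U ⇒* {S, T}.
Replace each nonterminal's rules with the union of the non-unit rules of every nonterminal it unit-derives.

S ::= 2 | 1 | 0 | U 2; U ::= 0 | 2 S T | 0 2 2 | 2 | 1 | U 2; T ::= 1 | 0 | U 2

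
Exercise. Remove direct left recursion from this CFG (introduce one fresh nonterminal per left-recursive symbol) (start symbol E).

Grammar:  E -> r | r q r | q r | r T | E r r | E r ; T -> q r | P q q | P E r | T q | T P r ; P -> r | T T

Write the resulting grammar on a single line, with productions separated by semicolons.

Left recursion appears on E, T.
For E: α = {r r, r}, β = {r, r q r, q r, r T}. Rewrite as E → β E' and E' → α E' | ε.
For T: α = {q, P r}, β = {q r, P q q, P E r}. Rewrite as T → β T' and T' → α T' | ε.

E -> r E' | r q r E' | q r E' | r T E'; T -> q r T' | P q q T' | P E r T'; P -> r | T T; E' -> r r E' | r E' | ε; T' -> q T' | P r T' | ε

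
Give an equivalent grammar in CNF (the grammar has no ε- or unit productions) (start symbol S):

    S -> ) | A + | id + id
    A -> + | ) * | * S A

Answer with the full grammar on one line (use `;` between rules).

Introduce a nonterminal for each terminal appearing in a rule of length ≥ 2: X1 → +, X2 → id, X3 → ), X4 → *.
Binarize each right-hand side of length ≥ 3 by chaining fresh nonterminals (Y1, Y2, …): affected rules were S → X2 X1 X2; A → X4 S A.

S -> ) | A X1 | X2 Y1; A -> + | X3 X4 | X4 Y2; X1 -> +; X2 -> id; X3 -> ); X4 -> *; Y1 -> X1 X2; Y2 -> S A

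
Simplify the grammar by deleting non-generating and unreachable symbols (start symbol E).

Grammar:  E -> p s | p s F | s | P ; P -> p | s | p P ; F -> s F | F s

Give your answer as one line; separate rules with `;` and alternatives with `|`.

Generating nonterminals: {E, P}.
Reachable from E after that: {E, P}.
Removed useless symbols: {F} and every production mentioning them.

E -> p s | s | P; P -> p | s | p P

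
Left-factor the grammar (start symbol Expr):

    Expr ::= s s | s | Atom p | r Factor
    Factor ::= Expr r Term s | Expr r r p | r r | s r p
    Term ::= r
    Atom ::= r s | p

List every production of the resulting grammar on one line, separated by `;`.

Expr has alternatives sharing prefix 's': factor to Expr → s Expr1 with Expr1 → s | ε.
Factor has alternatives sharing prefix 'Expr r': factor to Factor → Expr r Factor1 with Factor1 → Term s | r p.

Expr ::= Atom p | r Factor | s Expr1; Factor ::= r r | s r p | Expr r Factor1; Term ::= r; Atom ::= r s | p; Expr1 ::= s | ε; Factor1 ::= Term s | r p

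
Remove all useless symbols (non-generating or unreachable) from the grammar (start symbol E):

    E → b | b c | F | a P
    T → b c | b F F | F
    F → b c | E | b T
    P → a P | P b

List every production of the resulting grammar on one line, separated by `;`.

E → b | b c | F; T → b c | b F F | F; F → b c | E | b T

Generating nonterminals: {E, F, T}.
Reachable from E after that: {E, F, T}.
Removed useless symbols: {P} and every production mentioning them.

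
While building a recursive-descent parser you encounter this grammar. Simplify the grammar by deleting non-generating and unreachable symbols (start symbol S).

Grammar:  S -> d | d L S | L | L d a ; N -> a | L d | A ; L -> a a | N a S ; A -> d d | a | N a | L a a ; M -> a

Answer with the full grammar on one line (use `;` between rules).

Generating nonterminals: {A, L, M, N, S}.
Reachable from S after that: {A, L, N, S}.
Removed useless symbols: {M} and every production mentioning them.

S -> d | d L S | L | L d a; N -> a | L d | A; L -> a a | N a S; A -> d d | a | N a | L a a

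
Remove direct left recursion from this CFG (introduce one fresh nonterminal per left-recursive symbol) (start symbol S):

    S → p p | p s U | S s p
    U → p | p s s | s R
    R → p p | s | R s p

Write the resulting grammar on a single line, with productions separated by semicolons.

S → p p S' | p s U S'; U → p | p s s | s R; R → p p R' | s R'; S' → s p S' | ε; R' → s p R' | ε

Directly left-recursive nonterminals: S, R.
For S: α = {s p}, β = {p p, p s U}. Rewrite as S → β S' and S' → α S' | ε.
For R: α = {s p}, β = {p p, s}. Rewrite as R → β R' and R' → α R' | ε.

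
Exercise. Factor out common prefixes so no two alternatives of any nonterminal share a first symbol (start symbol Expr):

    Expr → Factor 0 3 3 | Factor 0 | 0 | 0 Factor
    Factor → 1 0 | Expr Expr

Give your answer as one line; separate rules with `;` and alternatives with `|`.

Expr → Factor 0 Expr1 | 0 Expr2; Factor → 1 0 | Expr Expr; Expr1 → 3 3 | ε; Expr2 → ε | Factor

Expr has alternatives sharing prefix 'Factor 0': factor to Expr → Factor 0 Expr1 with Expr1 → 3 3 | ε.
Expr has alternatives sharing prefix '0': factor to Expr → 0 Expr2 with Expr2 → ε | Factor.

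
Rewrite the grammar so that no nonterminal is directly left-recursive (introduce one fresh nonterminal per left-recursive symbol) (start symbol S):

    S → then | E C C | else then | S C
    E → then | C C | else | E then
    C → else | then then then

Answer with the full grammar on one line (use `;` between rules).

Directly left-recursive nonterminals: S, E.
For S: α = {C}, β = {then, E C C, else then}. Rewrite as S → β S' and S' → α S' | ε.
For E: α = {then}, β = {then, C C, else}. Rewrite as E → β E' and E' → α E' | ε.

S → then S' | E C C S' | else then S'; E → then E' | C C E' | else E'; C → else | then then then; S' → C S' | ε; E' → then E' | ε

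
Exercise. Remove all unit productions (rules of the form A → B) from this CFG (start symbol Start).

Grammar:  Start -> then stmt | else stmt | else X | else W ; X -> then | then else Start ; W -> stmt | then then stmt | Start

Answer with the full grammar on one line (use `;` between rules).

Start -> then stmt | else stmt | else X | else W; X -> then | then else Start; W -> then stmt | else stmt | else X | else W | stmt | then then stmt

Unit pairs: W ⇒* {Start}.
Replace each nonterminal's rules with the union of the non-unit rules of every nonterminal it unit-derives.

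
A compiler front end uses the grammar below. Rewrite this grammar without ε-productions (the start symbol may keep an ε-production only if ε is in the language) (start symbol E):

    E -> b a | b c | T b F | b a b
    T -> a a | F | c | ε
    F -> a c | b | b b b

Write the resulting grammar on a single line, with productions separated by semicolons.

The nullable symbols are {T}.
ε ∉ L(G), so no ε-production is kept.
For each production, add variants omitting each subset of nullable occurrences: E → T b F gives T b F | b F.

E -> b a | b c | T b F | b F | b a b; T -> a a | F | c; F -> a c | b | b b b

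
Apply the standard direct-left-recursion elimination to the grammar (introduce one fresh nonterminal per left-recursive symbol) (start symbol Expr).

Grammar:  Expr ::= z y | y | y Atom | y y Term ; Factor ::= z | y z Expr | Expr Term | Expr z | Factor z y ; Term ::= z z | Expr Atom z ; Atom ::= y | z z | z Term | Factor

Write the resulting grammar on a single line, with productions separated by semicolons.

Expr ::= z y | y | y Atom | y y Term; Factor ::= z Factor1 | y z Expr Factor1 | Expr Term Factor1 | Expr z Factor1; Term ::= z z | Expr Atom z; Atom ::= y | z z | z Term | Factor; Factor1 ::= z y Factor1 | ε

Factor is directly left-recursive.
For Factor: α = {z y}, β = {z, y z Expr, Expr Term, Expr z}. Rewrite as Factor → β Factor1 and Factor1 → α Factor1 | ε.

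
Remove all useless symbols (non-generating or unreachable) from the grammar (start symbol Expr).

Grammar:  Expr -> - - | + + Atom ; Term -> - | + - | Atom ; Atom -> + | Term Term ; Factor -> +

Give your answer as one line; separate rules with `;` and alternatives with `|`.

Generating nonterminals: {Atom, Expr, Factor, Term}.
Reachable from Expr after that: {Atom, Expr, Term}.
Removed useless symbols: {Factor} and every production mentioning them.

Expr -> - - | + + Atom; Term -> - | + - | Atom; Atom -> + | Term Term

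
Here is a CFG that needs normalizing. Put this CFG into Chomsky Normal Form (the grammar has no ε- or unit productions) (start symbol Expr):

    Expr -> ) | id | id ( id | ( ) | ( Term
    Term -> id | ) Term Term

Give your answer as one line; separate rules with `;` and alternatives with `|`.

Introduce a nonterminal for each terminal appearing in a rule of length ≥ 2: X1 → id, X2 → (, X3 → ).
Binarize each right-hand side of length ≥ 3 by chaining fresh nonterminals (Y1, Y2, …): affected rules were Expr → X1 X2 X1; Term → X3 Term Term.

Expr -> ) | id | X1 Y1 | X2 X3 | X2 Term; Term -> id | X3 Y2; X1 -> id; X2 -> (; X3 -> ); Y1 -> X2 X1; Y2 -> Term Term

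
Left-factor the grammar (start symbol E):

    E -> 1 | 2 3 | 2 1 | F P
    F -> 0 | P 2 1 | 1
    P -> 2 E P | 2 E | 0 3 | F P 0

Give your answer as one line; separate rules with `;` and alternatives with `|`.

E has alternatives sharing prefix '2': factor to E → 2 E' with E' → 3 | 1.
P has alternatives sharing prefix '2 E': factor to P → 2 E P' with P' → P | ε.

E -> 1 | F P | 2 E'; F -> 0 | P 2 1 | 1; P -> 0 3 | F P 0 | 2 E P'; E' -> 3 | 1; P' -> P | ε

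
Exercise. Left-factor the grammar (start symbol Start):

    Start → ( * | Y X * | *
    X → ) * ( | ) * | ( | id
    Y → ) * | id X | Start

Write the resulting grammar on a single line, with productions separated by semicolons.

X has alternatives sharing prefix ') *': factor to X → ) * X1 with X1 → ( | ε.

Start → ( * | Y X * | *; X → ( | id | ) * X1; Y → ) * | id X | Start; X1 → ( | ε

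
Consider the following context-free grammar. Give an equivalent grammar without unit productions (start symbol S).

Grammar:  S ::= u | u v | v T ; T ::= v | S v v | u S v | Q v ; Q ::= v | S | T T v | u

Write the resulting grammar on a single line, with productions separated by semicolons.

S ::= u | u v | v T; T ::= v | S v v | u S v | Q v; Q ::= u | u v | v T | v | T T v

Unit pairs: Q ⇒* {S}.
Replace each nonterminal's rules with the union of the non-unit rules of every nonterminal it unit-derives.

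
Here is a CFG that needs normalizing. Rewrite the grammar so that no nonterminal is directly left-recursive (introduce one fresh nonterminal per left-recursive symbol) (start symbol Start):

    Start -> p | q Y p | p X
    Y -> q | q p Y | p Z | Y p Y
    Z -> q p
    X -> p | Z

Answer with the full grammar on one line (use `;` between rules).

Start -> p | q Y p | p X; Y -> q Y1 | q p Y Y1 | p Z Y1; Z -> q p; X -> p | Z; Y1 -> p Y Y1 | ε

Left recursion appears on Y.
For Y: α = {p Y}, β = {q, q p Y, p Z}. Rewrite as Y → β Y1 and Y1 → α Y1 | ε.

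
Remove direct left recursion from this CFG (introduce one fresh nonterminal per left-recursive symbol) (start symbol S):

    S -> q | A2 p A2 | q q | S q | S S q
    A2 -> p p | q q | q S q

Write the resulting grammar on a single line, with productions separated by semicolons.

S -> q S' | A2 p A2 S' | q q S'; A2 -> p p | q q | q S q; S' -> q S' | S q S' | ε

S is directly left-recursive.
For S: α = {q, S q}, β = {q, A2 p A2, q q}. Rewrite as S → β S' and S' → α S' | ε.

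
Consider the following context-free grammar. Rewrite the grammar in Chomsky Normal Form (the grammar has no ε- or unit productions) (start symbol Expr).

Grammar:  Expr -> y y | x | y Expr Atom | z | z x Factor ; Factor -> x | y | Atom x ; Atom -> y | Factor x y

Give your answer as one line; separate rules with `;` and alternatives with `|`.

Introduce a nonterminal for each terminal appearing in a rule of length ≥ 2: X1 → y, X2 → z, X3 → x.
Binarize each right-hand side of length ≥ 3 by chaining fresh nonterminals (Y1, Y2, …): affected rules were Expr → X1 Expr Atom; Expr → X2 X3 Factor; Atom → Factor X3 X1.

Expr -> X1 X1 | x | X1 Y1 | z | X2 Y2; Factor -> x | y | Atom X3; Atom -> y | Factor Y3; X1 -> y; X2 -> z; X3 -> x; Y1 -> Expr Atom; Y2 -> X3 Factor; Y3 -> X3 X1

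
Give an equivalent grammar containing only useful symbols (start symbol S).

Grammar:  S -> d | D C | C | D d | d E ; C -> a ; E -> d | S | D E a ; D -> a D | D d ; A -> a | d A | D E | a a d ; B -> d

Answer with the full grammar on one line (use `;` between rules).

S -> d | C | d E; C -> a; E -> d | S

Generating nonterminals: {A, B, C, E, S}.
Reachable from S after that: {C, E, S}.
Removed useless symbols: {A, B, D} and every production mentioning them.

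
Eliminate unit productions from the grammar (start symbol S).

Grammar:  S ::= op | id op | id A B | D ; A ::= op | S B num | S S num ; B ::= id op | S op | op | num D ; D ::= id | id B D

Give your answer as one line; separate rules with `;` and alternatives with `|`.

Unit pairs: S ⇒* {D}.
Replace each nonterminal's rules with the union of the non-unit rules of every nonterminal it unit-derives.

S ::= id | id B D | op | id op | id A B; A ::= op | S B num | S S num; B ::= id op | S op | op | num D; D ::= id | id B D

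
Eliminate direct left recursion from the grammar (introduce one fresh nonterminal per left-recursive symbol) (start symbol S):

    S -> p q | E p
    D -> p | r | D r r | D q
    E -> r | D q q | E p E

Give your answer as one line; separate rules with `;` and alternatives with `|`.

S -> p q | E p; D -> p D' | r D'; E -> r E' | D q q E'; D' -> r r D' | q D' | ε; E' -> p E E' | ε

Left recursion appears on D, E.
For D: α = {r r, q}, β = {p, r}. Rewrite as D → β D' and D' → α D' | ε.
For E: α = {p E}, β = {r, D q q}. Rewrite as E → β E' and E' → α E' | ε.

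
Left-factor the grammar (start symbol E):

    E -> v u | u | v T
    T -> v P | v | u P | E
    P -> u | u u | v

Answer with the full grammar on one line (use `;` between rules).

E -> u | v E'; T -> u P | E | v T'; P -> v | u P'; E' -> u | T; T' -> P | ε; P' -> ε | u

E has alternatives sharing prefix 'v': factor to E → v E' with E' → u | T.
T has alternatives sharing prefix 'v': factor to T → v T' with T' → P | ε.
P has alternatives sharing prefix 'u': factor to P → u P' with P' → ε | u.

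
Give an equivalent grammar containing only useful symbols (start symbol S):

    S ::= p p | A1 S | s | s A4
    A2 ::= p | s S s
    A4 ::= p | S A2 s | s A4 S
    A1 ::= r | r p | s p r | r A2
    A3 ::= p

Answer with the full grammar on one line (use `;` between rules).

S ::= p p | A1 S | s | s A4; A2 ::= p | s S s; A4 ::= p | S A2 s | s A4 S; A1 ::= r | r p | s p r | r A2

Generating nonterminals: {A1, A2, A3, A4, S}.
Reachable from S after that: {A1, A2, A4, S}.
Removed useless symbols: {A3} and every production mentioning them.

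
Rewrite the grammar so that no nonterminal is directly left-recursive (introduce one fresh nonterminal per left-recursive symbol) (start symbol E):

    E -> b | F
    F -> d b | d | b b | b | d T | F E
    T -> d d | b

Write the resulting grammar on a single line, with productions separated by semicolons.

Left recursion appears on F.
For F: α = {E}, β = {d b, d, b b, b, d T}. Rewrite as F → β F' and F' → α F' | ε.

E -> b | F; F -> d b F' | d F' | b b F' | b F' | d T F'; T -> d d | b; F' -> E F' | eps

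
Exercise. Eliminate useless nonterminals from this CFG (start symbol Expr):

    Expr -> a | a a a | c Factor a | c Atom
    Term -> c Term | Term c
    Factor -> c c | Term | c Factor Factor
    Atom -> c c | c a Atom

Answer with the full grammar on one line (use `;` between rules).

Expr -> a | a a a | c Factor a | c Atom; Factor -> c c | c Factor Factor; Atom -> c c | c a Atom

Generating nonterminals: {Atom, Expr, Factor}.
Reachable from Expr after that: {Atom, Expr, Factor}.
Removed useless symbols: {Term} and every production mentioning them.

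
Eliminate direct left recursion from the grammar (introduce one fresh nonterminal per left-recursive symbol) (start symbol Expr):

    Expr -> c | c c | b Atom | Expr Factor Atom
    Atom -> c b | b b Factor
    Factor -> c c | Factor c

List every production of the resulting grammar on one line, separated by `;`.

Expr -> c Expr1 | c c Expr1 | b Atom Expr1; Atom -> c b | b b Factor; Factor -> c c Factor1; Expr1 -> Factor Atom Expr1 | eps; Factor1 -> c Factor1 | eps

Left recursion appears on Expr, Factor.
For Expr: α = {Factor Atom}, β = {c, c c, b Atom}. Rewrite as Expr → β Expr1 and Expr1 → α Expr1 | ε.
For Factor: α = {c}, β = {c c}. Rewrite as Factor → β Factor1 and Factor1 → α Factor1 | ε.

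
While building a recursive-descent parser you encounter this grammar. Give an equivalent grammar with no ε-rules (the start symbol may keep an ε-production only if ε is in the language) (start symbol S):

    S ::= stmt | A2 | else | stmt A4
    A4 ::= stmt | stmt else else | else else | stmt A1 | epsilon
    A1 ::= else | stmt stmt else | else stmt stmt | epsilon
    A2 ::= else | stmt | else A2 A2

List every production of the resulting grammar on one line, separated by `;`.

S ::= stmt | A2 | else | stmt A4; A4 ::= stmt | stmt else else | else else | stmt A1; A1 ::= else | stmt stmt else | else stmt stmt; A2 ::= else | stmt | else A2 A2

Nullable nonterminals: {A1, A4}.
ε ∉ L(G), so no ε-production is kept.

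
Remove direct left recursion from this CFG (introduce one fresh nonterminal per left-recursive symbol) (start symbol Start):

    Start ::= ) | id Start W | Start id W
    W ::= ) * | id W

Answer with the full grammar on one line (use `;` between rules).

Start ::= ) Start1 | id Start W Start1; W ::= ) * | id W; Start1 ::= id W Start1 | ε

Start is directly left-recursive.
For Start: α = {id W}, β = {), id Start W}. Rewrite as Start → β Start1 and Start1 → α Start1 | ε.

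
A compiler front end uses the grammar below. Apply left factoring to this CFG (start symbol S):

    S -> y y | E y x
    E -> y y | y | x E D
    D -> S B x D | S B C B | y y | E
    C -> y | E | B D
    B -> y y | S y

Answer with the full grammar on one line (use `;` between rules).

S -> y y | E y x; E -> x E D | y E'; D -> y y | E | S B D'; C -> y | E | B D; B -> y y | S y; E' -> y | ε; D' -> x D | C B

E has alternatives sharing prefix 'y': factor to E → y E' with E' → y | ε.
D has alternatives sharing prefix 'S B': factor to D → S B D' with D' → x D | C B.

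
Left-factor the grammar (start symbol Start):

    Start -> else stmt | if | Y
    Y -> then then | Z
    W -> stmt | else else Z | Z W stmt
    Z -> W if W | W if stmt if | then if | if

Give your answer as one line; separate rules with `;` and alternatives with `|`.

Z has alternatives sharing prefix 'W if': factor to Z → W if Z1 with Z1 → W | stmt if.

Start -> else stmt | if | Y; Y -> then then | Z; W -> stmt | else else Z | Z W stmt; Z -> then if | if | W if Z1; Z1 -> W | stmt if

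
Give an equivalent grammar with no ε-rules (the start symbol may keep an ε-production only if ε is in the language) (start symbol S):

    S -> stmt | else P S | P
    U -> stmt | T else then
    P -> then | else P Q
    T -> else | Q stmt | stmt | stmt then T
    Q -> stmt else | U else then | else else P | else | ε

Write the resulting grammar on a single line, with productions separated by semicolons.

S -> stmt | else P S | P; U -> stmt | T else then; P -> then | else P Q | else P; T -> else | Q stmt | stmt | stmt then T; Q -> stmt else | U else then | else else P | else

Nullable nonterminals: {Q}.
ε ∉ L(G), so no ε-production is kept.
For each production, add variants omitting each subset of nullable occurrences: P → else P Q gives else P Q | else P. T → Q stmt gives Q stmt | stmt.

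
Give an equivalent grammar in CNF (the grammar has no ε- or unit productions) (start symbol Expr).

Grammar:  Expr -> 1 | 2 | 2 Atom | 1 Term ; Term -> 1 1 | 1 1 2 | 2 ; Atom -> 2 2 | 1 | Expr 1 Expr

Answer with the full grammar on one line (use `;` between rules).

Expr -> 1 | 2 | X1 Atom | X2 Term; Term -> X2 X2 | X2 Y1 | 2; Atom -> X1 X1 | 1 | Expr Y2; X1 -> 2; X2 -> 1; Y1 -> X2 X1; Y2 -> X2 Expr

Introduce a nonterminal for each terminal appearing in a rule of length ≥ 2: X1 → 2, X2 → 1.
Binarize each right-hand side of length ≥ 3 by chaining fresh nonterminals (Y1, Y2, …): affected rules were Term → X2 X2 X1; Atom → Expr X2 Expr.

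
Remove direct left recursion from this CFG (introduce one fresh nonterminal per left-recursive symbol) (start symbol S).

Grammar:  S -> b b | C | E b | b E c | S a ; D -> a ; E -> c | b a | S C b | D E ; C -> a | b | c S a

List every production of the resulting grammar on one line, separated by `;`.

Directly left-recursive nonterminal: S.
For S: α = {a}, β = {b b, C, E b, b E c}. Rewrite as S → β S' and S' → α S' | ε.

S -> b b S' | C S' | E b S' | b E c S'; D -> a; E -> c | b a | S C b | D E; C -> a | b | c S a; S' -> a S' | eps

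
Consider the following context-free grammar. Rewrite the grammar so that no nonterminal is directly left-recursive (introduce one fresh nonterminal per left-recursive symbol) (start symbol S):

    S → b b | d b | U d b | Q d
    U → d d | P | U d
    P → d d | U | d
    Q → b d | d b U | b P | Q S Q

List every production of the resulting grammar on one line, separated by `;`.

S → b b | d b | U d b | Q d; U → d d U' | P U'; P → d d | U | d; Q → b d Q' | d b U Q' | b P Q'; U' → d U' | ε; Q' → S Q Q' | ε

U, Q are directly left-recursive.
For U: α = {d}, β = {d d, P}. Rewrite as U → β U' and U' → α U' | ε.
For Q: α = {S Q}, β = {b d, d b U, b P}. Rewrite as Q → β Q' and Q' → α Q' | ε.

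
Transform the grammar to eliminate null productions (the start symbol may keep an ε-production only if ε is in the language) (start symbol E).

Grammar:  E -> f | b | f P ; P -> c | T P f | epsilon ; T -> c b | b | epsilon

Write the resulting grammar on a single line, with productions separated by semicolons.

E -> f | b | f P; P -> c | T P f | T f | P f | f; T -> c b | b

The nullable symbols are {P, T}.
ε ∉ L(G), so no ε-production is kept.
For each production, add variants omitting each subset of nullable occurrences: P → T P f gives T P f | T f | P f | f.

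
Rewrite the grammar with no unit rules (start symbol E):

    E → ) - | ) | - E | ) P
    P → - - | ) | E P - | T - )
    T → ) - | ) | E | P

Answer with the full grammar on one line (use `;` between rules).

Unit pairs: T ⇒* {E, P}.
For every A with A ⇒* B via unit rules, add B's non-unit alternatives to A; then delete every rule of the form X → Y.

E → ) - | ) | - E | ) P; P → - - | ) | E P - | T - ); T → ) - | ) | - E | ) P | - - | E P - | T - )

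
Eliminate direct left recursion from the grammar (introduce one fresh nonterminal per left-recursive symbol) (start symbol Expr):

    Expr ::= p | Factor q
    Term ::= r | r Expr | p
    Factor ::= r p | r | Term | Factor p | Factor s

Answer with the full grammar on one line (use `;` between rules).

Factor is directly left-recursive.
For Factor: α = {p, s}, β = {r p, r, Term}. Rewrite as Factor → β Factor1 and Factor1 → α Factor1 | ε.

Expr ::= p | Factor q; Term ::= r | r Expr | p; Factor ::= r p Factor1 | r Factor1 | Term Factor1; Factor1 ::= p Factor1 | s Factor1 | ε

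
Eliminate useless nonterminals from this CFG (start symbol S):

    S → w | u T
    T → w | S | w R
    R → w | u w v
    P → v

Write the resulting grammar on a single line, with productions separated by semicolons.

Generating nonterminals: {P, R, S, T}.
Reachable from S after that: {R, S, T}.
Removed useless symbols: {P} and every production mentioning them.

S → w | u T; T → w | S | w R; R → w | u w v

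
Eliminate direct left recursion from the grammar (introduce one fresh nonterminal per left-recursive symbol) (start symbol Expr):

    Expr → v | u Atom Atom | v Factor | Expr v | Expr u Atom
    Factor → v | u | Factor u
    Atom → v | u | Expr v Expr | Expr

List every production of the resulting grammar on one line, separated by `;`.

Left recursion appears on Expr, Factor.
For Expr: α = {v, u Atom}, β = {v, u Atom Atom, v Factor}. Rewrite as Expr → β Expr1 and Expr1 → α Expr1 | ε.
For Factor: α = {u}, β = {v, u}. Rewrite as Factor → β Factor1 and Factor1 → α Factor1 | ε.

Expr → v Expr1 | u Atom Atom Expr1 | v Factor Expr1; Factor → v Factor1 | u Factor1; Atom → v | u | Expr v Expr | Expr; Expr1 → v Expr1 | u Atom Expr1 | epsilon; Factor1 → u Factor1 | epsilon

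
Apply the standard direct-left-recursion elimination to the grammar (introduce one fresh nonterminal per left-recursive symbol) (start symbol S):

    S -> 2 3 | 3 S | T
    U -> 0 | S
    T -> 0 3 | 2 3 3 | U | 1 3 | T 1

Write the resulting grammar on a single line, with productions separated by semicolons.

Directly left-recursive nonterminal: T.
For T: α = {1}, β = {0 3, 2 3 3, U, 1 3}. Rewrite as T → β T' and T' → α T' | ε.

S -> 2 3 | 3 S | T; U -> 0 | S; T -> 0 3 T' | 2 3 3 T' | U T' | 1 3 T'; T' -> 1 T' | ε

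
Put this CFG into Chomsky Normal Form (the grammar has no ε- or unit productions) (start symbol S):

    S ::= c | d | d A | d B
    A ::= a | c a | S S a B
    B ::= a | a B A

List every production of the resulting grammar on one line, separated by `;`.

S ::= c | d | X1 A | X1 B; A ::= a | X2 X3 | S Y1; B ::= a | X3 Y3; X1 ::= d; X2 ::= c; X3 ::= a; Y1 ::= S Y2; Y2 ::= X3 B; Y3 ::= B A

Introduce a nonterminal for each terminal appearing in a rule of length ≥ 2: X1 → d, X2 → c, X3 → a.
Binarize each right-hand side of length ≥ 3 by chaining fresh nonterminals (Y1, Y2, …): affected rules were A → S S X3 B; B → X3 B A.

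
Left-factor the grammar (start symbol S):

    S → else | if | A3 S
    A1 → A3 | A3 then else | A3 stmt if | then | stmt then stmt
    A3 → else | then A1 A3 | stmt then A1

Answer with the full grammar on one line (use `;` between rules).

S → else | if | A3 S; A1 → then | stmt then stmt | A3 A1'; A3 → else | then A1 A3 | stmt then A1; A1' → ε | then else | stmt if

A1 has alternatives sharing prefix 'A3': factor to A1 → A3 A1' with A1' → ε | then else | stmt if.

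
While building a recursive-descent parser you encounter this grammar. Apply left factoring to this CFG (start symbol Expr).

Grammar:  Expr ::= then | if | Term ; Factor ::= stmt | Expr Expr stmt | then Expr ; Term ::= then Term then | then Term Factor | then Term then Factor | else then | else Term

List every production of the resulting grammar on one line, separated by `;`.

Term has alternatives sharing prefix 'then Term': factor to Term → then Term Term1 with Term1 → then | Factor | then Factor.
Term has alternatives sharing prefix 'else': factor to Term → else Term2 with Term2 → then | Term.
Term1 has alternatives sharing prefix 'then': factor to Term1 → then Term11 with Term11 → ε | Factor.

Expr ::= then | if | Term; Factor ::= stmt | Expr Expr stmt | then Expr; Term ::= then Term Term1 | else Term2; Term1 ::= Factor | then Term11; Term2 ::= then | Term; Term11 ::= ε | Factor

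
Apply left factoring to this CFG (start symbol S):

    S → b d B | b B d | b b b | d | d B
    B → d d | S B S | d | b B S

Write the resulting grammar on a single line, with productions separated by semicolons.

S has alternatives sharing prefix 'b': factor to S → b S' with S' → d B | B d | b b.
S has alternatives sharing prefix 'd': factor to S → d S'' with S'' → ε | B.
B has alternatives sharing prefix 'd': factor to B → d B' with B' → d | ε.

S → b S' | d S''; B → S B S | b B S | d B'; S' → d B | B d | b b; S'' → epsilon | B; B' → d | epsilon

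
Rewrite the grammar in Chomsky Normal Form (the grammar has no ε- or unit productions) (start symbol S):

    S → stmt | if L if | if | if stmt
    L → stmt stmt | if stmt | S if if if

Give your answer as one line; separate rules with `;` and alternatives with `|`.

S → stmt | X1 Y1 | if | X1 X2; L → X2 X2 | X1 X2 | S Y2; X1 → if; X2 → stmt; Y1 → L X1; Y2 → X1 Y3; Y3 → X1 X1

Introduce a nonterminal for each terminal appearing in a rule of length ≥ 2: X1 → if, X2 → stmt.
Binarize each right-hand side of length ≥ 3 by chaining fresh nonterminals (Y1, Y2, …): affected rules were S → X1 L X1; L → S X1 X1 X1.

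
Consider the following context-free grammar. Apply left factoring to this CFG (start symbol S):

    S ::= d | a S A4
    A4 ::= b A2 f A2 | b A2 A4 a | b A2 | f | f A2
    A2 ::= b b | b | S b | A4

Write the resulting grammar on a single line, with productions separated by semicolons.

A4 has alternatives sharing prefix 'b A2': factor to A4 → b A2 A4' with A4' → f A2 | A4 a | ε.
A4 has alternatives sharing prefix 'f': factor to A4 → f A4'' with A4'' → ε | A2.
A2 has alternatives sharing prefix 'b': factor to A2 → b A2' with A2' → b | ε.

S ::= d | a S A4; A4 ::= b A2 A4' | f A4''; A2 ::= S b | A4 | b A2'; A4' ::= f A2 | A4 a | ε; A4'' ::= ε | A2; A2' ::= b | ε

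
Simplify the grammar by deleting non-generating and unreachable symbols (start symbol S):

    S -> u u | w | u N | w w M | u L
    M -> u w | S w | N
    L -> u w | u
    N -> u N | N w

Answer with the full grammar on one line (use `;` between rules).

S -> u u | w | w w M | u L; M -> u w | S w; L -> u w | u

Generating nonterminals: {L, M, S}.
Reachable from S after that: {L, M, S}.
Removed useless symbols: {N} and every production mentioning them.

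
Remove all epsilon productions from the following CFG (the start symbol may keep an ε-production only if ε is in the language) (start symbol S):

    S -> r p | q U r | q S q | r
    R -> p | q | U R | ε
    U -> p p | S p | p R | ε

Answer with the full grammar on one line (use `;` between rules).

Nullable nonterminals: {R, U}.
ε ∉ L(G), so no ε-production is kept.
Add the nullable-subset variants: S → q U r gives q U r | q r. R → U R gives U R | U. U → p R gives p R | p.

S -> r p | q U r | q r | q S q | r; R -> p | q | U R | U; U -> p p | S p | p R | p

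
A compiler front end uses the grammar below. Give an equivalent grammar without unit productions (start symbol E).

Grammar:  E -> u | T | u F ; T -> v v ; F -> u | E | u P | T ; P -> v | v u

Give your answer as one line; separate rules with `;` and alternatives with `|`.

Unit pairs: E ⇒* {T}; F ⇒* {E, T}.
Replace each nonterminal's rules with the union of the non-unit rules of every nonterminal it unit-derives.

E -> u | u F | v v; T -> v v; F -> u | u F | u P | v v; P -> v | v u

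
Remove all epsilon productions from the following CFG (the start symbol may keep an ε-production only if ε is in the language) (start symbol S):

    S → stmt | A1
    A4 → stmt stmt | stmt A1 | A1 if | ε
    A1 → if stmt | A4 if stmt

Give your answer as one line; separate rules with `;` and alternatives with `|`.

Nullable nonterminals: {A4}.
ε ∉ L(G), so no ε-production is kept.

S → stmt | A1; A4 → stmt stmt | stmt A1 | A1 if; A1 → if stmt | A4 if stmt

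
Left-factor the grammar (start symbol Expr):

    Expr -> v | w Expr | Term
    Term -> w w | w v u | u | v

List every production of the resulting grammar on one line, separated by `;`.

Term has alternatives sharing prefix 'w': factor to Term → w Term1 with Term1 → w | v u.

Expr -> v | w Expr | Term; Term -> u | v | w Term1; Term1 -> w | v u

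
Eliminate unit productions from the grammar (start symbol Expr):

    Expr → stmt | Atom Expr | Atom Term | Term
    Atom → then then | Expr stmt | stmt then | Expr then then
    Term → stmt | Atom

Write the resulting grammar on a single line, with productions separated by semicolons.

Unit pairs: Expr ⇒* {Atom, Term}; Term ⇒* {Atom}.
For every A with A ⇒* B via unit rules, add B's non-unit alternatives to A; then delete every rule of the form X → Y.

Expr → stmt | then then | Expr stmt | stmt then | Expr then then | Atom Expr | Atom Term; Atom → then then | Expr stmt | stmt then | Expr then then; Term → stmt | then then | Expr stmt | stmt then | Expr then then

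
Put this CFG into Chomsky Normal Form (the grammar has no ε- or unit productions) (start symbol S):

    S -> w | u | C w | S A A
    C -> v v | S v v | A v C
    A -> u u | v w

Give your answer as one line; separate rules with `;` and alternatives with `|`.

Introduce a nonterminal for each terminal appearing in a rule of length ≥ 2: X1 → w, X2 → v, X3 → u.
Binarize each right-hand side of length ≥ 3 by chaining fresh nonterminals (Y1, Y2, …): affected rules were S → S A A; C → S X2 X2; C → A X2 C.

S -> w | u | C X1 | S Y1; C -> X2 X2 | S Y2 | A Y3; A -> X3 X3 | X2 X1; X1 -> w; X2 -> v; X3 -> u; Y1 -> A A; Y2 -> X2 X2; Y3 -> X2 C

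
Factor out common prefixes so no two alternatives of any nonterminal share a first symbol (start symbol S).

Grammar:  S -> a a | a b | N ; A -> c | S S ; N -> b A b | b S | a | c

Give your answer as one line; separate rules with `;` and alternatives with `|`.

S -> N | a S'; A -> c | S S; N -> a | c | b N'; S' -> a | b; N' -> A b | S

S has alternatives sharing prefix 'a': factor to S → a S' with S' → a | b.
N has alternatives sharing prefix 'b': factor to N → b N' with N' → A b | S.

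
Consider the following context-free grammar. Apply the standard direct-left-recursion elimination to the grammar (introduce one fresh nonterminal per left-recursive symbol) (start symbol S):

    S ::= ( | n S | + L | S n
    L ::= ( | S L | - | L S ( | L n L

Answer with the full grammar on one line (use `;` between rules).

Directly left-recursive nonterminals: S, L.
For S: α = {n}, β = {(, n S, + L}. Rewrite as S → β S' and S' → α S' | ε.
For L: α = {S (, n L}, β = {(, S L, -}. Rewrite as L → β L' and L' → α L' | ε.

S ::= ( S' | n S S' | + L S'; L ::= ( L' | S L L' | - L'; S' ::= n S' | ε; L' ::= S ( L' | n L L' | ε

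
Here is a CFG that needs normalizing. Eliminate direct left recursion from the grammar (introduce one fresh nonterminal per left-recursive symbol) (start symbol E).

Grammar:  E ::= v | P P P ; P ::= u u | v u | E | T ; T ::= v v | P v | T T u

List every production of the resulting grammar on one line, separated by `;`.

Left recursion appears on T.
For T: α = {T u}, β = {v v, P v}. Rewrite as T → β T' and T' → α T' | ε.

E ::= v | P P P; P ::= u u | v u | E | T; T ::= v v T' | P v T'; T' ::= T u T' | ε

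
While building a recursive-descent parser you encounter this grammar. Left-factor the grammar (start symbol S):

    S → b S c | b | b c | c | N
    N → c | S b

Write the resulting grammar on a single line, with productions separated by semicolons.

S → c | N | b S'; N → c | S b; S' → S c | ε | c

S has alternatives sharing prefix 'b': factor to S → b S' with S' → S c | ε | c.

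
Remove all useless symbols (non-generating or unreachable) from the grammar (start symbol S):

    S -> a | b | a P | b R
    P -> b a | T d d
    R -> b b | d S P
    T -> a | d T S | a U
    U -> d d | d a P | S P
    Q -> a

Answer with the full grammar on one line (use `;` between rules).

Generating nonterminals: {P, Q, R, S, T, U}.
Reachable from S after that: {P, R, S, T, U}.
Removed useless symbols: {Q} and every production mentioning them.

S -> a | b | a P | b R; P -> b a | T d d; R -> b b | d S P; T -> a | d T S | a U; U -> d d | d a P | S P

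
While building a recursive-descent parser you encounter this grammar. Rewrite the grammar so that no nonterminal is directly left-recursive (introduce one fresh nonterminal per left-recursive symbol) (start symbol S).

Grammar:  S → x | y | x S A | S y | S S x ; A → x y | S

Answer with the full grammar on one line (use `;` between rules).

S → x S' | y S' | x S A S'; A → x y | S; S' → y S' | S x S' | ε

Directly left-recursive nonterminal: S.
For S: α = {y, S x}, β = {x, y, x S A}. Rewrite as S → β S' and S' → α S' | ε.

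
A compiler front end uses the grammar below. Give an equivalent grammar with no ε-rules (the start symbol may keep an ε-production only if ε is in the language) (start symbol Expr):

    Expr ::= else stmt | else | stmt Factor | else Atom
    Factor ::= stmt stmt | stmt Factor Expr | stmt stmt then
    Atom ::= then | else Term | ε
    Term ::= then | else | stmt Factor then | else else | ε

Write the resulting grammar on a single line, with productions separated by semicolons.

Expr ::= else stmt | else | stmt Factor | else Atom; Factor ::= stmt stmt | stmt Factor Expr | stmt stmt then; Atom ::= then | else Term | else; Term ::= then | else | stmt Factor then | else else

Nullable set = {Atom, Term}.
ε ∉ L(G), so no ε-production is kept.
Add the nullable-subset variants: Atom → else Term gives else Term | else.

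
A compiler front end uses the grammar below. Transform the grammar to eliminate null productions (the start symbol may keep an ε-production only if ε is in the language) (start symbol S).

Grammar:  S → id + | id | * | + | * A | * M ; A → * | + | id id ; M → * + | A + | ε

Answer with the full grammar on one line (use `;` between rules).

Nullable set = {M}.
ε ∉ L(G), so no ε-production is kept.

S → id + | id | * | + | * A | * M; A → * | + | id id; M → * + | A +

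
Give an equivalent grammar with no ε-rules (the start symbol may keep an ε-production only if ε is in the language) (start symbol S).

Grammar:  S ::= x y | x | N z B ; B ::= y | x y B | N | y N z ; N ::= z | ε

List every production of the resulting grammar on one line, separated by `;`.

S ::= x y | x | N z B | N z | z B | z; B ::= y | x y B | x y | N | y N z | y z; N ::= z

The nullable symbols are {B, N}.
ε ∉ L(G), so no ε-production is kept.
Expand every rule over subsets of its nullable positions: S → N z B gives N z B | N z | z B | z. B → x y B gives x y B | x y. B → y N z gives y N z | y z.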